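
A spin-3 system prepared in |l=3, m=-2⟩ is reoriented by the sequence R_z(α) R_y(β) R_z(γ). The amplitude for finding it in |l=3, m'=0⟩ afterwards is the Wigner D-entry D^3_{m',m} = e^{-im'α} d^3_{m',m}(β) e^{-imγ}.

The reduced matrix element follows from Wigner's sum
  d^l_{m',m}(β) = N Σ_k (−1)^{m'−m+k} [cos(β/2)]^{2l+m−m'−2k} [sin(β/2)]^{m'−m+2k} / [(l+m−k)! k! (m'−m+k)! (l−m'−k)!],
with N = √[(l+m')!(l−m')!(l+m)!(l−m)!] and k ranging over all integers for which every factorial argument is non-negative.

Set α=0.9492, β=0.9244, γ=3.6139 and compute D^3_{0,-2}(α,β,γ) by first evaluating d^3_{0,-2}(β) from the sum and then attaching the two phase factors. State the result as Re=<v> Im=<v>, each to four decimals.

Re=0.3080 Im=0.4258

D^3_{0,-2}(0.9492,0.9244,3.6139) = e^{-i·0·0.9492}·d^3_{0,-2}(0.9244)·e^{-i·-2·3.6139}. Compute d first:
c=cos(0.9244/2)=0.895074, s=sin(0.9244/2)=0.445918; N=√[6·6·1·120]=65.726707
k∈{0,1} keeps every argument non-negative
  k=0: (−1)^2·65.7267/(12)·0.8951^4·0.4459^2 = +0.699047
  k=1: (−1)^3·65.7267/(12)·0.8951^2·0.4459^4 = -0.173500
d^3_{0,-2}(0.9244) = +0.699047 -0.173500 = +0.525547
D = (+1.000000+0.000000i)·(+0.525547)·(+0.586055+0.810271i) = +0.308000+0.425836i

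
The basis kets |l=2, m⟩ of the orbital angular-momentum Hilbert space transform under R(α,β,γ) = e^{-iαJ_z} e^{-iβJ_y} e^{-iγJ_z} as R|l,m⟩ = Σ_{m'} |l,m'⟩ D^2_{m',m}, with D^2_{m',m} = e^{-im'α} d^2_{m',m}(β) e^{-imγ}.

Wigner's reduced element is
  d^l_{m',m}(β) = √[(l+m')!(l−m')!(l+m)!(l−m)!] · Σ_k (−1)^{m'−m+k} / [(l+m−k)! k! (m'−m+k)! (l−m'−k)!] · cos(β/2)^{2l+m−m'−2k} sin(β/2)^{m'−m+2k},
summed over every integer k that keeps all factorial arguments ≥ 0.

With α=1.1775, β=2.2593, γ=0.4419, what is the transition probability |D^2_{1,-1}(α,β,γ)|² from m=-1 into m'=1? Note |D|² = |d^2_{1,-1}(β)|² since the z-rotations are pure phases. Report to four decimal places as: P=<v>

Split into d^2_{1,-1}(β=2.2593) × two z-phases.
With c≡cos(β/2)=0.426976 and s≡sin(β/2)=0.904263, N=[6·1·1·6]^{1/2}=6.000000
The bounds max(0,m−m')=0 and min(l+m,l−m')=1 give 2 terms
  k=0: (−1)^2·6.0000/(2)·0.4270^2·0.9043^2 = +0.447217
  k=1: (−1)^3·6.0000/(6)·0.4270^0·0.9043^4 = -0.668619
d^2_{1,-1}(2.2593) = +0.447217 -0.668619 = -0.221402
|D^2_{1,-1}|² = |d^2_{1,-1}(β)|² = (-0.221402)² = 0.049019 (the z-rotation phases have unit modulus)

P=0.0490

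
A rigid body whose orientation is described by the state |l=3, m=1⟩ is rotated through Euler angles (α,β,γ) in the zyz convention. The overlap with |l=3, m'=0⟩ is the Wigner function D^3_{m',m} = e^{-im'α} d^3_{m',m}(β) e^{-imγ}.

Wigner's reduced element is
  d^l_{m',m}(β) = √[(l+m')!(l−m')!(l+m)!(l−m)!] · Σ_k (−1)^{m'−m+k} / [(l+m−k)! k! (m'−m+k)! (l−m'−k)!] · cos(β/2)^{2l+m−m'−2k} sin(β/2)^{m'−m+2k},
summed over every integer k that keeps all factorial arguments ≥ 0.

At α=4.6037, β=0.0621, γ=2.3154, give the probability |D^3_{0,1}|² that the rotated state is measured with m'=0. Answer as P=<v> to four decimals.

First d^3_{0,1}(β=0.0621), then the phase factors e^{-i(0)α} and e^{-i(1)γ}:
Half-angle: c=0.999518, s=0.031045. N=√(6·6·24·2)=41.569219
The bounds max(0,m−m')=1 and min(l+m,l−m')=3 give 3 terms
  k=1: (−1)^0·41.5692/(12)·0.9995^5·0.0310^1 = +0.107284
  k=2: (−1)^1·41.5692/(4)·0.9995^3·0.0310^3 = -0.000310
  k=3: (−1)^2·41.5692/(12)·0.9995^1·0.0310^5 = +0.000000
d^3_{0,1}(0.0621) = +0.107284 -0.000310 +0.000000 = +0.106974
|D^3_{0,1}|² = |d^3_{0,1}(β)|² = (+0.106974)² = 0.011443 (the z-rotation phases have unit modulus)

P=0.0114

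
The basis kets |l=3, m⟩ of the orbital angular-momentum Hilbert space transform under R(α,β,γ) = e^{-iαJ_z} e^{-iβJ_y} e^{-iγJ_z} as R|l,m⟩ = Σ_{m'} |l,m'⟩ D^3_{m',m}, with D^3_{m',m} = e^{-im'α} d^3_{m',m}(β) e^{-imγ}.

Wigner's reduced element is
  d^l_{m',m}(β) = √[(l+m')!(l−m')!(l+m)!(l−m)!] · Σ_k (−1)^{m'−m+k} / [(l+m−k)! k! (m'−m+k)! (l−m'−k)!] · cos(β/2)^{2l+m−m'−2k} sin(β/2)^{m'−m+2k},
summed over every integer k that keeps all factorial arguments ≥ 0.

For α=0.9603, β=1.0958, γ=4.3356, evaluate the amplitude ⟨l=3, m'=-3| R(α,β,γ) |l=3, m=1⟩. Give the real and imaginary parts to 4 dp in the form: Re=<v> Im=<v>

Split into d^3_{-3,1}(β=1.0958) × two z-phases.
c=cos(1.0958/2)=0.853620, s=sin(1.0958/2)=0.520896; N=√[1·720·24·2]=185.903201
The bounds max(0,m−m')=4 and min(l+m,l−m')=4 give 1 term
  k=4: (−1)^0·185.9032/(48)·0.8536^2·0.5209^4 = +0.207768
d^3_{-3,1}(1.0958) = +0.207768
Phases: e^{-i·(-3)·0.9603}=-0.966212+0.257750i, e^{-i·(1)·4.3356}=-0.367937+0.929851i ⇒ D=+0.024067-0.206369i

Re=0.0241 Im=-0.2064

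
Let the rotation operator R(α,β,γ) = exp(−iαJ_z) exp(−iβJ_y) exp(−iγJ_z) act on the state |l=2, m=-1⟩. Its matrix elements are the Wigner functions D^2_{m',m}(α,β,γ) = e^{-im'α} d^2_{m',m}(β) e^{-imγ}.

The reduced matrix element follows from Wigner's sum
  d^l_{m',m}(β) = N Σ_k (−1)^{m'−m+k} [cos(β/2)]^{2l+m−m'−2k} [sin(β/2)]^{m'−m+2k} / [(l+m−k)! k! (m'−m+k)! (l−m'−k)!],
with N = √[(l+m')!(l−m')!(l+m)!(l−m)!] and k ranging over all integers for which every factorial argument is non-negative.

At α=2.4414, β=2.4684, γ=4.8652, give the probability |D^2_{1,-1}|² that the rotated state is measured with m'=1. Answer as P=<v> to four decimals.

Split into d^2_{1,-1}(β=2.4684) × two z-phases.
With c≡cos(β/2)=0.330276 and s≡sin(β/2)=0.943884, N=[6·1·1·6]^{1/2}=6.000000
Admissible k: 0..1 (factorial args all ≥0)
  k=0: (−1)^2·6.0000/(2)·0.3303^2·0.9439^2 = +0.291550
  k=1: (−1)^3·6.0000/(6)·0.3303^0·0.9439^4 = -0.793734
d^2_{1,-1}(2.4684) = +0.291550 -0.793734 = -0.502184
|D^2_{1,-1}|² = |d^2_{1,-1}(β)|² = (-0.502184)² = 0.252188 (the z-rotation phases have unit modulus)

P=0.2522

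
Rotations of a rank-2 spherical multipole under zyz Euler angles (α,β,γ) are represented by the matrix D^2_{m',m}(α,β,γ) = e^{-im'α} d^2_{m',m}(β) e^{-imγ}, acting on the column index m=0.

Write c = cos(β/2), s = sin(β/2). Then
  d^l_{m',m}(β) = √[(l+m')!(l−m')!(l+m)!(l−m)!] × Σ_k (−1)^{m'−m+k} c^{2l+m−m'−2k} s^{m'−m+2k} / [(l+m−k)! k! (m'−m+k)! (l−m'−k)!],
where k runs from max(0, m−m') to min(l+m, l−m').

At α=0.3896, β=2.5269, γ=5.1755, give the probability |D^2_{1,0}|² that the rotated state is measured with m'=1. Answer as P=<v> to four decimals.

P=0.3330

First d^2_{1,0}(β=2.5269), then the phase factors e^{-i(1)α} and e^{-i(0)γ}:
c=cos(2.5269/2)=0.302530, s=sin(2.5269/2)=0.953140; N=√[6·1·2·2]=4.898979
k: max(0,(0)−(1))=0 … min(2+(0),2−(1))=1
  k=0: (−1)^1·4.8990/(2)·0.3025^3·0.9531^1 = -0.064646
  k=1: (−1)^2·4.8990/(2)·0.3025^1·0.9531^3 = +0.641674
d^2_{1,0}(2.5269) = -0.064646 +0.641674 = +0.577028
|D^2_{1,0}|² = |d^2_{1,0}(β)|² = (+0.577028)² = 0.332962 (the z-rotation phases have unit modulus)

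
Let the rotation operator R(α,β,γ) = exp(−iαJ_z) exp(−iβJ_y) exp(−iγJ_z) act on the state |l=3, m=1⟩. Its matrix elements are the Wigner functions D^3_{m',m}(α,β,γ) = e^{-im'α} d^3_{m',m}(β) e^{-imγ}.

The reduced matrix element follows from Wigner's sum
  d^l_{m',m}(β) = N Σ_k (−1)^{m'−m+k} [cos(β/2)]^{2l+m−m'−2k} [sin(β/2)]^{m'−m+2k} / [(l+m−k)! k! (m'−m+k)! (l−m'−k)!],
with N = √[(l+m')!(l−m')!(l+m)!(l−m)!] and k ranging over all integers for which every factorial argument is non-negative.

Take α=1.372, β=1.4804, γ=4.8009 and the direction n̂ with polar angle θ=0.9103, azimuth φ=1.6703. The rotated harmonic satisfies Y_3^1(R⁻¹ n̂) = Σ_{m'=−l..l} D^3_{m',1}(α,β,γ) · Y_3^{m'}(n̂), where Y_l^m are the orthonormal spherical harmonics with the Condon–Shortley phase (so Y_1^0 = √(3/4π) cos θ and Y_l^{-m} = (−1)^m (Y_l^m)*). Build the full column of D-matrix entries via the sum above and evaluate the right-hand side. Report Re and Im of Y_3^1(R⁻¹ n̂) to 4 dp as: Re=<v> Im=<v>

Need the full column D^3_{m',1} for m'=−3..3 at α=1.372, β=1.4804, γ=4.8009.
cos(β/2)=0.738334, sin(β/2)=0.674436
d^3_{-3,1}: single k=4 term ⇒ +0.436830;  D = +0.338317-0.276337i
d^3_{-2,1}: k∈[3..4] ⇒ +0.780925 -0.325803 = +0.455122;  D = -0.212626-0.402401i
d^3_{-1,1}: k∈[2..4] ⇒ +0.811041 -0.902313 +0.094112 = +0.002840;  D = -0.002723+0.000805i
d^3_{0,1}: k∈[1..3] ⇒ +0.512619 -1.283191 +0.356899 = -0.413673;  D = -0.036567-0.412054i
d^3_{1,1}: k∈[0..2] ⇒ +0.162000 -1.081388 +0.676735 = -0.242653;  D = -0.241179-0.026707i
d^3_{2,1}: k∈[0..1] ⇒ -0.467955 +0.780925 = +0.312971;  D = +0.095201-0.298140i
d^3_{3,1}: single k=0 term ⇒ +0.523525;  D = -0.457445-0.254603i
Y_3^{m'}(θ=0.9103,φ=1.6703) and Σ D·Y over m':
  (+0.3383-0.2763i)·(+0.0604+0.1964i)  (-0.2126-0.4024i)·(-0.3833+0.0773i)  (-0.0027+0.0008i)·(-0.0224-0.2240i)  (-0.0366-0.4121i)·(-0.2560+0.0000i)  (-0.2412-0.0267i)·(+0.0224-0.2240i)  (+0.0952-0.2981i)·(-0.3833-0.0773i)  (-0.4574-0.2546i)·(-0.0604+0.1964i)
Y_3^1(R⁻¹ n̂) = +0.203643+0.379489i

Re=0.2036 Im=0.3795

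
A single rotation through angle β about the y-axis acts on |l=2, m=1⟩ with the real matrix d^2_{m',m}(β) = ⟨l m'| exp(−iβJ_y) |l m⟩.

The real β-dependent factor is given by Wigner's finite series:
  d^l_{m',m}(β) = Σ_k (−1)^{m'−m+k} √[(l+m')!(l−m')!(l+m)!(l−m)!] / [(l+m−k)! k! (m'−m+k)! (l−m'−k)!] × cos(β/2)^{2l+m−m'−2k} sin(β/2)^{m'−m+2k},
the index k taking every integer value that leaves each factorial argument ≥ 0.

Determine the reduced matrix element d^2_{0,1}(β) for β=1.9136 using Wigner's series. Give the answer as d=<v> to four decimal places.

d^2_{0,1}(β=1.9136) via Wigner's sum:
c=cos(1.9136/2)=0.576138, s=sin(1.9136/2)=0.817352; N=√[2·2·6·1]=4.898979
k∈{1,2} keeps every argument non-negative
  k=1: (−1)^0·4.8990/(2)·0.5761^3·0.8174^1 = +0.382882
  k=2: (−1)^1·4.8990/(2)·0.5761^1·0.8174^3 = -0.770602
d^2_{0,1}(1.9136) = +0.382882 -0.770602 = -0.387719

d=-0.3877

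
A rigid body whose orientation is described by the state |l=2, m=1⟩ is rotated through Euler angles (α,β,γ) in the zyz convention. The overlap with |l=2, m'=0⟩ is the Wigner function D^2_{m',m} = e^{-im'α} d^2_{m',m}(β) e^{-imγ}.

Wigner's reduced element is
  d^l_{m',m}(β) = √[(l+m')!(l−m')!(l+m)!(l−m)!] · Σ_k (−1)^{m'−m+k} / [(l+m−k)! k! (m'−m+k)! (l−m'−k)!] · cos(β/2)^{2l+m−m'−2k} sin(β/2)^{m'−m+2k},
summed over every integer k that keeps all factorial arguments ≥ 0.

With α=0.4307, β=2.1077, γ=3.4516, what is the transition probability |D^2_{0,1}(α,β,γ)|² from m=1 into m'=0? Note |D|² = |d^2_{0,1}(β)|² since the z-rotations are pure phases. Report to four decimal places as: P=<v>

D^2_{0,1}(0.4307,2.1077,3.4516) = e^{-i·0·0.4307}·d^2_{0,1}(2.1077)·e^{-i·1·3.4516}. Compute d first:
With c≡cos(β/2)=0.494228 and s≡sin(β/2)=0.869332, N=[2·2·6·1]^{1/2}=4.898979
k∈{1,2} keeps every argument non-negative
  k=1: (−1)^0·4.8990/(2)·0.4942^3·0.8693^1 = +0.257065
  k=2: (−1)^1·4.8990/(2)·0.4942^1·0.8693^3 = -0.795354
d^2_{0,1}(2.1077) = +0.257065 -0.795354 = -0.538289
|D^2_{0,1}|² = |d^2_{0,1}(β)|² = (-0.538289)² = 0.289755 (the z-rotation phases have unit modulus)

P=0.2898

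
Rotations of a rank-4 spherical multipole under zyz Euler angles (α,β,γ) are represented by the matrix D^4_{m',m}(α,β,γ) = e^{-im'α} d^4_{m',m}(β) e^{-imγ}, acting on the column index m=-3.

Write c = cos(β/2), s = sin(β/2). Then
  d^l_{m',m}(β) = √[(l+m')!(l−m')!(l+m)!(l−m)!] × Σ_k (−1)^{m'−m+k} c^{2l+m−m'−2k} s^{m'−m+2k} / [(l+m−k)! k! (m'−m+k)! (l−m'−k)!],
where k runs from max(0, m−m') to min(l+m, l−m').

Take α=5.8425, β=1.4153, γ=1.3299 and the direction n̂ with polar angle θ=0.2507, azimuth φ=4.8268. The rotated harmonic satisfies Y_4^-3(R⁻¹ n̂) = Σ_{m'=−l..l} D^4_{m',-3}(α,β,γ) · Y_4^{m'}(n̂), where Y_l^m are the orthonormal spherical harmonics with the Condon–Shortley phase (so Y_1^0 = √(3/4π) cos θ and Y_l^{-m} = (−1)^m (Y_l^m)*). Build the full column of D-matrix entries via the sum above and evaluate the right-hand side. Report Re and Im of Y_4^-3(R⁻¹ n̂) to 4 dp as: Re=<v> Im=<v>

Need the full column D^4_{m',-3} for m'=−4..4 at α=5.8425, β=1.4153, γ=1.3299.
cos(β/2)=0.759892, sin(β/2)=0.650050
d^4_{-4,-3}: single k=1 term ⇒ +0.269001;  D = -0.164112+0.213140i
d^4_{-3,-3}: k∈[0..1] ⇒ +0.111177 -0.569510 = -0.458333;  D = +0.407813-0.209185i
d^4_{-2,-3}: k∈[0..1] ⇒ -0.355854 +0.781238 = +0.425384;  D = -0.425149+0.014147i
d^4_{-1,-3}: k∈[0..1] ⇒ +0.645763 -0.787612 = -0.141848;  D = +0.130237+0.056207i
d^4_{0,-3}: k∈[0..1] ⇒ -0.823497 +0.602632 = -0.220865;  D = +0.146081+0.165656i
d^4_{1,-3}: k∈[0..1] ⇒ +0.787612 -0.345823 = +0.441789;  D = -0.122941-0.424338i
d^4_{2,-3}: k∈[0..1] ⇒ -0.571707 +0.139458 = -0.432249;  D = -0.068303+0.426819i
d^4_{3,-3}: k∈[0..1] ⇒ +0.304987 -0.031884 = +0.273103;  D = +0.154063-0.225499i
d^4_{4,-3}: single k=0 term ⇒ -0.105420;  D = -0.090917+0.053361i
Y_4^{m'}(θ=0.2507,φ=4.8268) and Σ D·Y over m':
  (-0.1641+0.2131i)·(+0.0015-0.0007i)  (+0.4078-0.2092i)·(-0.0062-0.0174i)  (-0.4251+0.0141i)·(-0.1117+0.0260i)  (+0.1302+0.0562i)·(+0.0463+0.4031i)  (+0.1461+0.1657i)·(+0.5999+0.0000i)  (-0.1229-0.4243i)·(-0.0463+0.4031i)  (-0.0683+0.4268i)·(-0.1117-0.0260i)  (+0.1541-0.2255i)·(+0.0062-0.0174i)  (-0.0909+0.0534i)·(+0.0015+0.0007i)
Y_4^-3(R⁻¹ n̂) = +0.304185+0.056612i

Re=0.3042 Im=0.0566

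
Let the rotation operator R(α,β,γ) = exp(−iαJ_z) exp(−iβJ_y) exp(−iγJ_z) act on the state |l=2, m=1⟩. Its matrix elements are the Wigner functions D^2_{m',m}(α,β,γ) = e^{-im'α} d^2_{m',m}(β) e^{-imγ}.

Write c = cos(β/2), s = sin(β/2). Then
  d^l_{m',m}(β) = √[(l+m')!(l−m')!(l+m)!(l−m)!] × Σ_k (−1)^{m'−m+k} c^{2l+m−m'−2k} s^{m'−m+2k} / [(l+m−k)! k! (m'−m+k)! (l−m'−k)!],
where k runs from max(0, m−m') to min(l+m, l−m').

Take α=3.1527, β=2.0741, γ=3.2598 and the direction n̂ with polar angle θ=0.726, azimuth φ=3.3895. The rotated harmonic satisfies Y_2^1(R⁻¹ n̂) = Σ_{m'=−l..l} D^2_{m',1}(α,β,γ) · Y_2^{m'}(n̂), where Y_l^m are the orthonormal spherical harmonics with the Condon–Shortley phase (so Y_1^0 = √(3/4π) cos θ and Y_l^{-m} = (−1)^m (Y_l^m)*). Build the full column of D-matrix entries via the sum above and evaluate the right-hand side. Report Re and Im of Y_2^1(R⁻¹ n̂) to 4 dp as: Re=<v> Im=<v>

Need the full column D^2_{m',1} for m'=−2..2 at α=3.1527, β=2.0741, γ=3.2598.
cos(β/2)=0.508762, sin(β/2)=0.860907
d^2_{-2,1}: single k=3 term ⇒ +0.649253;  D = -0.646264+0.062228i
d^2_{-1,1}: k∈[2..3] ⇒ +0.575524 -0.549320 = +0.026204;  D = +0.026054-0.002801i
d^2_{0,1}: k∈[1..2] ⇒ +0.277700 -0.795169 = -0.517469;  D = +0.513857-0.061026i
d^2_{1,1}: k∈[0..1] ⇒ +0.066998 -0.575524 = -0.508526;  D = -0.504280+0.065577i
d^2_{2,1}: single k=0 term ⇒ -0.226741;  D = +0.224510-0.031735i
Y_2^{m'}(θ=0.726,φ=3.3895) and Σ D·Y over m':
  (-0.6463+0.0622i)·(+0.1497-0.0810i)  (+0.0261-0.0028i)·(-0.3718+0.0941i)  (+0.5139-0.0610i)·(+0.2138+0.0000i)  (-0.5043+0.0656i)·(+0.3718+0.0941i)  (+0.2245-0.0317i)·(+0.1497+0.0810i)
Y_2^1(R⁻¹ n̂) = -0.148801+0.042466i

Re=-0.1488 Im=0.0425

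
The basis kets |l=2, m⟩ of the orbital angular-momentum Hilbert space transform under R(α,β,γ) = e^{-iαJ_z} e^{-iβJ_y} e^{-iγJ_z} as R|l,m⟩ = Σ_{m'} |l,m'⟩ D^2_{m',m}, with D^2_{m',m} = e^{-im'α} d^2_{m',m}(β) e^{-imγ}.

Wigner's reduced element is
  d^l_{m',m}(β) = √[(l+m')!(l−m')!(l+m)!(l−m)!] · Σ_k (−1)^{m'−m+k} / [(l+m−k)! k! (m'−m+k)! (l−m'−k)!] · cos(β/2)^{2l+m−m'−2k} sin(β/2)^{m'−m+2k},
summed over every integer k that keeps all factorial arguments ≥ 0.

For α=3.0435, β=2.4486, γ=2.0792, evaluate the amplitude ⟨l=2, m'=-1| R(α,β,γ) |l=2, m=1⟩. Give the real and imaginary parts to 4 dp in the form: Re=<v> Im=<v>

First d^2_{-1,1}(β=2.4486), then the phase factors e^{-i(-1)α} and e^{-i(1)γ}:
c=cos(2.4486/2)=0.339604, s=sin(2.4486/2)=0.940568; N=√[1·6·6·1]=6.000000
k∈{2,3} keeps every argument non-negative
  k=2: (−1)^0·6.0000/(2)·0.3396^2·0.9406^2 = +0.306090
  k=3: (−1)^1·6.0000/(6)·0.3396^0·0.9406^4 = -0.782639
d^2_{-1,1}(2.4486) = +0.306090 -0.782639 = -0.476549
Attach z-rotation phases: D = e^{-i(-1)(3.0435)}·(-0.476549)·e^{-i(1)(2.0792)} = -0.271629-0.391557i

Re=-0.2716 Im=-0.3916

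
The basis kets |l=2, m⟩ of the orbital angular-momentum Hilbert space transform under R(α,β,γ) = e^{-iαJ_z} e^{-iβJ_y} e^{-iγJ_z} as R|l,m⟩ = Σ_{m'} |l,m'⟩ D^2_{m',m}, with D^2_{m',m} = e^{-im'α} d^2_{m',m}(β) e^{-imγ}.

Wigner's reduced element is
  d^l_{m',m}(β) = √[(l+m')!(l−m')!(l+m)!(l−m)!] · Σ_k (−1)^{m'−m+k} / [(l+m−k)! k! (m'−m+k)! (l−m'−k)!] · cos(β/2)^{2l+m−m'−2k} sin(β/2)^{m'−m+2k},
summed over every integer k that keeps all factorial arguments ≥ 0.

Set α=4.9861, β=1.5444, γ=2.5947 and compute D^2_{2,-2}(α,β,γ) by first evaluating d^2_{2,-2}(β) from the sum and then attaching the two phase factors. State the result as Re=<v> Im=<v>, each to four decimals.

First d^2_{2,-2}(β=1.5444), then the phase factors e^{-i(2)α} and e^{-i(-2)γ}:
Half-angle: c=0.716377, s=0.697713. N=√(24·1·1·24)=24.000000
k∈{0} keeps every argument non-negative
  k=0: (−1)^4·24.0000/(24)·0.7164^0·0.6977^4 = +0.236978
d^2_{2,-2}(1.5444) = +0.236978
D = (-0.853869+0.520488i)·(+0.236978)·(+0.459126-0.888371i) = +0.016672+0.236390i

Re=0.0167 Im=0.2364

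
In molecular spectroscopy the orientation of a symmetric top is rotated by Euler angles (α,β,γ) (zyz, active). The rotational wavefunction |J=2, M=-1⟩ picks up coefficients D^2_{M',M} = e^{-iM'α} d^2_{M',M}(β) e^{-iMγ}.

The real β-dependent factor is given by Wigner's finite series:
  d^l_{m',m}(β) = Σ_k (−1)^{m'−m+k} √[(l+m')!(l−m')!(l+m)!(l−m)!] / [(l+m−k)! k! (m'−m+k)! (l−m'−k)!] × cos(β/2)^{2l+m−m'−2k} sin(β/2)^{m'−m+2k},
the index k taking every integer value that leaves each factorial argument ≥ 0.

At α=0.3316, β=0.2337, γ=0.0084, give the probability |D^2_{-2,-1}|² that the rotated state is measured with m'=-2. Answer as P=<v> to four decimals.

P=0.0522

First d^2_{-2,-1}(β=0.2337), then the phase factors e^{-i(-2)α} and e^{-i(-1)γ}:
Half-angle: c=0.993181, s=0.116584. N=√(1·24·1·6)=12.000000
k: max(0,(-1)−(-2))=1 … min(2+(-1),2−(-2))=1
  k=1: (−1)^0·12.0000/(6)·0.9932^3·0.1166^1 = +0.228431
d^2_{-2,-1}(0.2337) = +0.228431
|D^2_{-2,-1}|² = |d^2_{-2,-1}(β)|² = (+0.228431)² = 0.052181 (the z-rotation phases have unit modulus)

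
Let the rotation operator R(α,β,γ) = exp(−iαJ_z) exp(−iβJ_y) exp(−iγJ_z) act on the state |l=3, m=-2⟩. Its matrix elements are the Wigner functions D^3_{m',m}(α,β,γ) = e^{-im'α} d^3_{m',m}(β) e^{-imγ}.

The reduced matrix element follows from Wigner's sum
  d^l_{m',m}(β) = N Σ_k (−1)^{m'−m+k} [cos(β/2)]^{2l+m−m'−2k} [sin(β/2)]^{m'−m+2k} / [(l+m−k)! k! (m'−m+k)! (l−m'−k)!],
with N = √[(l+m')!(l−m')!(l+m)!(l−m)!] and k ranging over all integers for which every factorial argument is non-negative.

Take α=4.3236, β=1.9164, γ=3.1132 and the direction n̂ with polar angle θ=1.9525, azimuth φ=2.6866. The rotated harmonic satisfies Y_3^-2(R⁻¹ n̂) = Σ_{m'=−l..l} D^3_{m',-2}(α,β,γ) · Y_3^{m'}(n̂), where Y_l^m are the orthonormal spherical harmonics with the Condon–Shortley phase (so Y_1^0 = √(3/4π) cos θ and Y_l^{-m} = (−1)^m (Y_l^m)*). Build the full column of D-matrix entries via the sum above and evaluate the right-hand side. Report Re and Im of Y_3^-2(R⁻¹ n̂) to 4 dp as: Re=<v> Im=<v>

Re=-0.0475 Im=0.0509

Need the full column D^3_{m',-2} for m'=−3..3 at α=4.3236, β=1.9164, γ=3.1132.
cos(β/2)=0.574994, sin(β/2)=0.818158
d^3_{-3,-2}: single k=1 term ⇒ +0.125959;  D = +0.118423+0.042912i
d^3_{-2,-2}: k∈[0..1] ⇒ +0.036139 -0.365844 = -0.329705;  D = +0.221446-0.244268i
d^3_{-1,-2}: k∈[0..1] ⇒ -0.162612 +0.658462 = +0.495850;  D = -0.213699-0.447437i
d^3_{0,-2}: k∈[0..1] ⇒ +0.400762 -0.811400 = -0.410638;  D = -0.409976+0.023306i
d^3_{1,-2}: k∈[0..1] ⇒ -0.658462 +0.666574 = +0.008113;  D = -0.002644+0.007670i
d^3_{2,-2}: k∈[0..1] ⇒ +0.740704 -0.299932 = +0.440772;  D = -0.331144-0.290901i
d^3_{3,-2}: single k=0 term ⇒ -0.516326;  D = -0.462377+0.229784i
Y_3^{m'}(θ=1.9525,φ=2.6866) and Σ D·Y over m':
  (+0.1184+0.0429i)·(-0.0682-0.3264i)  (+0.2214-0.2443i)·(-0.2012-0.2588i)  (-0.2137-0.4474i)·(+0.0825+0.0404i)  (-0.4100+0.0233i)·(+0.3206+0.0000i)  (-0.0026+0.0077i)·(-0.0825+0.0404i)  (-0.3311-0.2909i)·(-0.2012+0.2588i)  (-0.4624+0.2298i)·(+0.0682-0.3264i)
Y_3^-2(R⁻¹ n̂) = -0.047514+0.050863i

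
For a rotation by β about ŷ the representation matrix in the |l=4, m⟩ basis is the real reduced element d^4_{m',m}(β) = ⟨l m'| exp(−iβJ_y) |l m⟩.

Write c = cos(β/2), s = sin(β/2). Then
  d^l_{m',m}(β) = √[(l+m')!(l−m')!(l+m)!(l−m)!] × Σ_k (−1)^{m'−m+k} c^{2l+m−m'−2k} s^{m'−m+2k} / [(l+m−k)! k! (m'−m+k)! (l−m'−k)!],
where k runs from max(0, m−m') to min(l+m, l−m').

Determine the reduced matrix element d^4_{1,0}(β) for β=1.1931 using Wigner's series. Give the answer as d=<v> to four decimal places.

d=0.3924

d^4_{1,0}(β=1.1931) via Wigner's sum:
With c≡cos(β/2)=0.827279 and s≡sin(β/2)=0.561792, N=[120·6·24·24]^{1/2}=643.987578
k∈{0,1,2,3} keeps every argument non-negative
  k=0: (−1)^1·643.9876/(144)·0.8273^7·0.5618^1 = -0.666275
  k=1: (−1)^2·643.9876/(24)·0.8273^5·0.5618^3 = +1.843535
  k=2: (−1)^3·643.9876/(24)·0.8273^3·0.5618^5 = -0.850156
  k=3: (−1)^4·643.9876/(144)·0.8273^1·0.5618^7 = +0.065342
d^4_{1,0}(1.1931) = -0.666275 +1.843535 -0.850156 +0.065342 = +0.392447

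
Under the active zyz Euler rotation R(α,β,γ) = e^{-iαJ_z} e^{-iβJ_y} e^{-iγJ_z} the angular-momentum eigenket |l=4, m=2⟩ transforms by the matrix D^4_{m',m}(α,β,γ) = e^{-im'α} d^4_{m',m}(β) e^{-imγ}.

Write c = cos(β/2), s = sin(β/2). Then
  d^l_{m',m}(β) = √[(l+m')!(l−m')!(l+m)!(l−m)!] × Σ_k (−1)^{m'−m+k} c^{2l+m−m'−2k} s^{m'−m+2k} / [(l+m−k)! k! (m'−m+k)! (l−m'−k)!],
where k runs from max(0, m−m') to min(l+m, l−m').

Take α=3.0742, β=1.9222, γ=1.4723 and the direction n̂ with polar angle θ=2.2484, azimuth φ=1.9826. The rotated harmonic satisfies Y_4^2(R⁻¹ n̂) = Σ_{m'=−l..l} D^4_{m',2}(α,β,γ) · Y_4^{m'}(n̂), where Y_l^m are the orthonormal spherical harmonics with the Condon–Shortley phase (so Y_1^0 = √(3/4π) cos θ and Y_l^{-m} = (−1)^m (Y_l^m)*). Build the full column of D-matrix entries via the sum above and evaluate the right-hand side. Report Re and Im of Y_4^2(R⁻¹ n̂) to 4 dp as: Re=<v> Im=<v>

Need the full column D^4_{m',2} for m'=−4..4 at α=3.0742, β=1.9222, γ=1.4723.
cos(β/2)=0.572619, sin(β/2)=0.819822
d^4_{-4,2}: single k=6 term ⇒ +0.526777;  D = -0.525390+0.038199i
d^4_{-3,2}: k∈[5..6] ⇒ +0.780511 -0.533293 = +0.247218;  D = +0.247215-0.001282i
d^4_{-2,2}: k∈[4..6] ⇒ +0.728502 -1.194619 +0.204059 = -0.262057;  D = +0.261550+0.016291i
d^4_{-1,2}: k∈[3..5] ⇒ +0.479734 -1.475028 +0.604698 = -0.390596;  D = -0.387320-0.050480i
d^4_{0,2}: k∈[2..4] ⇒ +0.224777 -1.228654 +0.944429 = -0.059448;  D = +0.058298+0.011635i
d^4_{1,2}: k∈[1..3] ⇒ +0.070212 -0.719601 +0.983352 = +0.333963;  D = +0.322359+0.087270i
d^4_{2,2}: k∈[0..2] ⇒ +0.011559 -0.284323 +0.728502 = +0.455738;  D = -0.430884-0.148445i
d^4_{3,2}: k∈[0..1] ⇒ -0.061921 +0.380777 = +0.318856;  D = +0.293788+0.123925i
d^4_{4,2}: single k=0 term ⇒ +0.125375;  D = -0.111975-0.056396i
Y_4^{m'}(θ=2.2484,φ=1.9826) and Σ D·Y over m':
  (-0.5254+0.0382i)·(-0.0124-0.1626i)  (+0.2472-0.0013i)·(-0.3504-0.1221i)  (+0.2616+0.0163i)·(-0.2416+0.2609i)  (-0.3873-0.0505i)·(-0.0230-0.0527i)  (+0.0583+0.0116i)·(-0.3580+0.0000i)  (+0.3224+0.0873i)·(+0.0230-0.0527i)  (-0.4309-0.1484i)·(-0.2416-0.2609i)  (+0.2938+0.1239i)·(+0.3504-0.1221i)  (-0.1120-0.0564i)·(-0.0124+0.1626i)
Y_4^2(R⁻¹ n̂) = +0.049945+0.260213i

Re=0.0499 Im=0.2602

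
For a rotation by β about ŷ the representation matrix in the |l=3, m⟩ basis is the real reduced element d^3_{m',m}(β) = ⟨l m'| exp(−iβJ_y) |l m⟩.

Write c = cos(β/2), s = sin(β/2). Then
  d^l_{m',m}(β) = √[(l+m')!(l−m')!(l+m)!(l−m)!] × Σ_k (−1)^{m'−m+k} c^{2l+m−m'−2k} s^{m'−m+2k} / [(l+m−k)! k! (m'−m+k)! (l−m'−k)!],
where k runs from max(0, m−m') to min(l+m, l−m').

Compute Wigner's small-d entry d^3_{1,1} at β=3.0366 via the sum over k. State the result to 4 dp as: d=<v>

d^3_{1,1}(β=3.0366) via Wigner's sum:
With c≡cos(β/2)=0.052472 and s≡sin(β/2)=0.998622, N=[24·2·24·2]^{1/2}=48.000000
k: max(0,(1)−(1))=0 … min(3+(1),3−(1))=2
  k=0: (−1)^0·48.0000/(48)·0.0525^6·0.9986^0 = +0.000000
  k=1: (−1)^1·48.0000/(6)·0.0525^4·0.9986^2 = -0.000060
  k=2: (−1)^2·48.0000/(8)·0.0525^2·0.9986^4 = +0.016429
d^3_{1,1}(3.0366) = +0.000000 -0.000060 +0.016429 = +0.016369

d=0.0164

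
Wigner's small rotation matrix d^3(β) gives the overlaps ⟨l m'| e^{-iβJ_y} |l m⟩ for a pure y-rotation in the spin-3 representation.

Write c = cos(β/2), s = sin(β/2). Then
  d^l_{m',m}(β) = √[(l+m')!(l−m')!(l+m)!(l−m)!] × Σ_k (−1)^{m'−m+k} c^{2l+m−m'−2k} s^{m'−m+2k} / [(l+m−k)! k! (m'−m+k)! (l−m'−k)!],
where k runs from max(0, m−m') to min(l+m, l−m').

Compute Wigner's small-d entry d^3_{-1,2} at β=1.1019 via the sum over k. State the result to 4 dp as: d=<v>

d=0.4553

d^3_{-1,2}(β=1.1019) via Wigner's sum:
c=cos(1.1019/2)=0.852028, s=sin(1.1019/2)=0.523497; N=√[2·24·120·1]=75.894664
The bounds max(0,m−m')=3 and min(l+m,l−m')=4 give 2 terms
  k=3: (−1)^0·75.8947/(12)·0.8520^3·0.5235^3 = +0.561220
  k=4: (−1)^1·75.8947/(24)·0.8520^1·0.5235^5 = -0.105931
d^3_{-1,2}(1.1019) = +0.561220 -0.105931 = +0.455289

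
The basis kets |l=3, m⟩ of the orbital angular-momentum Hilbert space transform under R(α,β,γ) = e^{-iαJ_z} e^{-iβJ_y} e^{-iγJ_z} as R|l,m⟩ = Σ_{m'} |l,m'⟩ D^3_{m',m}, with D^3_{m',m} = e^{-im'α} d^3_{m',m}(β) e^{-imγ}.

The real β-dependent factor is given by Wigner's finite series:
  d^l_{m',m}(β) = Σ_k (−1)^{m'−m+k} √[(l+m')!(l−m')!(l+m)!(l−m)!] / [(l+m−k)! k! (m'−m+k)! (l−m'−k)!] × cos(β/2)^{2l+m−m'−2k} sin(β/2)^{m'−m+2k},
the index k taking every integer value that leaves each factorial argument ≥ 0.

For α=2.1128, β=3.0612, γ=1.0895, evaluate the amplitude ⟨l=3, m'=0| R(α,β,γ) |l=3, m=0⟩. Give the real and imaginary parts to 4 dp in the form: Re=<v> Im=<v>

Split into d^3_{0,0}(β=3.0612) × two z-phases.
c=cos(3.0612/2)=0.040186, s=sin(3.0612/2)=0.999192; N=√[6·6·6·6]=36.000000
k∈{0,1,2,3} keeps every argument non-negative
  k=0: (−1)^0·36.0000/(36)·0.0402^6·0.9992^0 = +0.000000
  k=1: (−1)^1·36.0000/(4)·0.0402^4·0.9992^2 = -0.000023
  k=2: (−1)^2·36.0000/(4)·0.0402^2·0.9992^4 = +0.014487
  k=3: (−1)^3·36.0000/(36)·0.0402^0·0.9992^6 = -0.995163
d^3_{0,0}(3.0612) = +0.000000 -0.000023 +0.014487 -0.995163 = -0.980700
D = (+1.000000+0.000000i)·(-0.980700)·(+1.000000+0.000000i) = -0.980700+0.000000i

Re=-0.9807 Im=0.0000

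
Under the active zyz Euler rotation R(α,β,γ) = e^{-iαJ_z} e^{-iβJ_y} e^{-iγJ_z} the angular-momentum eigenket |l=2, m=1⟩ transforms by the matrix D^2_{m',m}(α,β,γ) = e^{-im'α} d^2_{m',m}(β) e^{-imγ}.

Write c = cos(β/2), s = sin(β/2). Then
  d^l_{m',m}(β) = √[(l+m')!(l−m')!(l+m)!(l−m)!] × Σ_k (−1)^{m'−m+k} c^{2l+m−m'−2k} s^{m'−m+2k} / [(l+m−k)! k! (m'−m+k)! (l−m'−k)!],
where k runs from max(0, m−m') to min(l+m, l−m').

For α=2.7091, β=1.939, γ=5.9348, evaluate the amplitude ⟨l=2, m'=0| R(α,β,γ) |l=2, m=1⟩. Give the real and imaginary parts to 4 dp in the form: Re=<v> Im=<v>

D^2_{0,1}(2.7091,1.939,5.9348) = e^{-i·0·2.7091}·d^2_{0,1}(1.939)·e^{-i·1·5.9348}. Compute d first:
Half-angle: c=0.565712, s=0.824603. N=√(2·2·6·1)=4.898979
k∈{1,2} keeps every argument non-negative
  k=1: (−1)^0·4.8990/(2)·0.5657^3·0.8246^1 = +0.365684
  k=2: (−1)^1·4.8990/(2)·0.5657^1·0.8246^3 = -0.776972
d^2_{0,1}(1.939) = +0.365684 -0.776972 = -0.411288
Phases: e^{-i·(0)·2.7091}=+1.000000+0.000000i, e^{-i·(1)·5.9348}=+0.939925+0.341381i ⇒ D=-0.386580-0.140406i

Re=-0.3866 Im=-0.1404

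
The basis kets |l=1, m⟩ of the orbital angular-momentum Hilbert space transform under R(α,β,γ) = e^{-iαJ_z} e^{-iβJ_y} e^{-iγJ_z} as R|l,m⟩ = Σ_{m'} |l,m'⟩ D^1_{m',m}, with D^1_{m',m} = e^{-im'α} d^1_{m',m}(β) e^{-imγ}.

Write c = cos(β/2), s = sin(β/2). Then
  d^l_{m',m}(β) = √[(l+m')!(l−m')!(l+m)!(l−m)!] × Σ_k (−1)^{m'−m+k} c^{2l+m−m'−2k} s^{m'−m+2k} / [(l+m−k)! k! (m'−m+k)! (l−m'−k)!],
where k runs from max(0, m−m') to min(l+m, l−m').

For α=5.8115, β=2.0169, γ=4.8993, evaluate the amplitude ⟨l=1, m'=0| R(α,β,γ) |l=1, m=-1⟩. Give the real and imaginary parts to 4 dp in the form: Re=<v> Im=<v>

Split into d^1_{0,-1}(β=2.0169) × two z-phases.
Half-angle: c=0.533173, s=0.846006. N=√(1·1·1·2)=1.414214
The bounds max(0,m−m')=0 and min(l+m,l−m')=0 give 1 term
  k=0: (−1)^1·1.4142/(1)·0.5332^1·0.8460^1 = -0.637906
d^1_{0,-1}(2.0169) = -0.637906
Phases: e^{-i·(0)·5.8115}=+1.000000+0.000000i, e^{-i·(-1)·4.8993}=+0.185825-0.982583i ⇒ D=-0.118539+0.626795i

Re=-0.1185 Im=0.6268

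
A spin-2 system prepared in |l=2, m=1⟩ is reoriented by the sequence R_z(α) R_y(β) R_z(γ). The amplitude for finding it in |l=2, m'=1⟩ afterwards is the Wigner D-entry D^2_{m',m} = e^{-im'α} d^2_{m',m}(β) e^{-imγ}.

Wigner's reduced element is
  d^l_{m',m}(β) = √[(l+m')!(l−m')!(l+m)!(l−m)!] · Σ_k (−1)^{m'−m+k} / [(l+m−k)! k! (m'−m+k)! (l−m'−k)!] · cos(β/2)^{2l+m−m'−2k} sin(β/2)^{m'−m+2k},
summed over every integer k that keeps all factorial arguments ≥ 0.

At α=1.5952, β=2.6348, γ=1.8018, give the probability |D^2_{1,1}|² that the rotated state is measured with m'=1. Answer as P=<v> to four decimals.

P=0.0298

First d^2_{1,1}(β=2.6348), then the phase factors e^{-i(1)α} and e^{-i(1)γ}:
c=cos(2.6348/2)=0.250693, s=sin(2.6348/2)=0.968067; N=√[6·1·6·1]=6.000000
The bounds max(0,m−m')=0 and min(l+m,l−m')=1 give 2 terms
  k=0: (−1)^0·6.0000/(6)·0.2507^4·0.9681^0 = +0.003950
  k=1: (−1)^1·6.0000/(2)·0.2507^2·0.9681^2 = -0.176692
d^2_{1,1}(2.6348) = +0.003950 -0.176692 = -0.172742
|D^2_{1,1}|² = |d^2_{1,1}(β)|² = (-0.172742)² = 0.029840 (the z-rotation phases have unit modulus)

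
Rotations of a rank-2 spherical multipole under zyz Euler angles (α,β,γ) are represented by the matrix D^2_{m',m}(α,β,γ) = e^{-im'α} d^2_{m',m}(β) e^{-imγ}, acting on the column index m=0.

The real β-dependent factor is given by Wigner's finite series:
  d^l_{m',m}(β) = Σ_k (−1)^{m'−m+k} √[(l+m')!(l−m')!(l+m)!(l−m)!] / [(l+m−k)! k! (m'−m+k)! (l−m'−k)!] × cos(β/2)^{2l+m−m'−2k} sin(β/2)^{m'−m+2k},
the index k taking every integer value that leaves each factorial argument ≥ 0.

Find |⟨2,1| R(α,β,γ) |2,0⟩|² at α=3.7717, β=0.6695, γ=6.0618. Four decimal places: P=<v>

Split into d^2_{1,0}(β=0.6695) × two z-phases.
With c≡cos(β/2)=0.944492 and s≡sin(β/2)=0.328533, N=[6·1·2·2]^{1/2}=4.898979
The bounds max(0,m−m')=0 and min(l+m,l−m')=1 give 2 terms
  k=0: (−1)^1·4.8990/(2)·0.9445^3·0.3285^1 = -0.678032
  k=1: (−1)^2·4.8990/(2)·0.9445^1·0.3285^3 = +0.082037
d^2_{1,0}(0.6695) = -0.678032 +0.082037 = -0.595995
|D^2_{1,0}|² = |d^2_{1,0}(β)|² = (-0.595995)² = 0.355210 (the z-rotation phases have unit modulus)

P=0.3552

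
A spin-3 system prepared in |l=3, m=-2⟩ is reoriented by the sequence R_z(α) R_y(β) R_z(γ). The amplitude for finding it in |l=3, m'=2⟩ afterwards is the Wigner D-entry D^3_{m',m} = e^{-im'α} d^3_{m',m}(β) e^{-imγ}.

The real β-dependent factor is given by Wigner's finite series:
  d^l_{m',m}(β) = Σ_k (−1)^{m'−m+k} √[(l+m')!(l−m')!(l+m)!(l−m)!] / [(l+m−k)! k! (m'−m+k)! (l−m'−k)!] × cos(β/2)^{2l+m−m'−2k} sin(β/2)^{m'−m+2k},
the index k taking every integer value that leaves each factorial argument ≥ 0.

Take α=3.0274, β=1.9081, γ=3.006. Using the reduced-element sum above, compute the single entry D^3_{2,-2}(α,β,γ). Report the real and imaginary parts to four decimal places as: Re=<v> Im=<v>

D^3_{2,-2}(3.0274,1.9081,3.006) = e^{-i·2·3.0274}·d^3_{2,-2}(1.9081)·e^{-i·-2·3.006}. Compute d first:
c=cos(1.9081/2)=0.578384, s=sin(1.9081/2)=0.815765; N=√[120·1·1·120]=120.000000
The bounds max(0,m−m')=0 and min(l+m,l−m')=1 give 2 terms
  k=0: (−1)^4·120.0000/(24)·0.5784^2·0.8158^4 = +0.740734
  k=1: (−1)^5·120.0000/(120)·0.5784^0·0.8158^6 = -0.294706
d^3_{2,-2}(1.9081) = +0.740734 -0.294706 = +0.446027
D = (+0.974033+0.226405i)·(+0.446027)·(+0.963454-0.267874i) = +0.445619-0.019084i

Re=0.4456 Im=-0.0191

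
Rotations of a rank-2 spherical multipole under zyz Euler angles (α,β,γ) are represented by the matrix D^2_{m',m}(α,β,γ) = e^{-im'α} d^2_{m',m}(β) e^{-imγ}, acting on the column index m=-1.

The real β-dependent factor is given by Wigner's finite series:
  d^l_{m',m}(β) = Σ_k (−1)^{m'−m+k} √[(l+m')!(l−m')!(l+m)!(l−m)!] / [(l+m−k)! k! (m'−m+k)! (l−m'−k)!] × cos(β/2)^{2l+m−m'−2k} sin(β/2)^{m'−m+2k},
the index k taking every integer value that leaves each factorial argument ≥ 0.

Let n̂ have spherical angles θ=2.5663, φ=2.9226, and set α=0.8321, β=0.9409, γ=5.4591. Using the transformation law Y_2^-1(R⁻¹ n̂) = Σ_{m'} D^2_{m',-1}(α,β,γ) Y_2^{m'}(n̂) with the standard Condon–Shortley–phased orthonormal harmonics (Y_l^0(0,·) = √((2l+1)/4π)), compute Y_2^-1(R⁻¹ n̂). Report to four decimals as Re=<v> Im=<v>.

Need the full column D^2_{m',-1} for m'=−2..2 at α=0.8321, β=0.9409, γ=5.4591.
cos(β/2)=0.891364, sin(β/2)=0.453287
d^2_{-2,-1}: single k=1 term ⇒ +0.642051;  D = +0.428490+0.478148i
d^2_{-1,-1}: k∈[0..1] ⇒ +0.631279 -0.489755 = +0.141523;  D = +0.141519+0.001134i
d^2_{0,-1}: k∈[0..1] ⇒ -0.786349 +0.203354 = -0.582995;  D = -0.395987+0.427876i
d^2_{1,-1}: k∈[0..1] ⇒ +0.489755 -0.042218 = +0.447538;  D = -0.038168-0.445907i
d^2_{2,-1}: single k=0 term ⇒ -0.166038;  D = +0.131847+0.100920i
Y_2^{m'}(θ=2.5663,φ=2.9226) and Σ D·Y over m':
  (+0.4285+0.4781i)·(+0.1036+0.0485i)  (+0.1415+0.0011i)·(+0.3442+0.0766i)  (-0.3960+0.4279i)·(+0.3507+0.0000i)  (-0.0382-0.4459i)·(-0.3442+0.0766i)  (+0.1318+0.1009i)·(+0.1036-0.0485i)
Y_2^-1(R⁻¹ n̂) = -0.003206+0.386214i

Re=-0.0032 Im=0.3862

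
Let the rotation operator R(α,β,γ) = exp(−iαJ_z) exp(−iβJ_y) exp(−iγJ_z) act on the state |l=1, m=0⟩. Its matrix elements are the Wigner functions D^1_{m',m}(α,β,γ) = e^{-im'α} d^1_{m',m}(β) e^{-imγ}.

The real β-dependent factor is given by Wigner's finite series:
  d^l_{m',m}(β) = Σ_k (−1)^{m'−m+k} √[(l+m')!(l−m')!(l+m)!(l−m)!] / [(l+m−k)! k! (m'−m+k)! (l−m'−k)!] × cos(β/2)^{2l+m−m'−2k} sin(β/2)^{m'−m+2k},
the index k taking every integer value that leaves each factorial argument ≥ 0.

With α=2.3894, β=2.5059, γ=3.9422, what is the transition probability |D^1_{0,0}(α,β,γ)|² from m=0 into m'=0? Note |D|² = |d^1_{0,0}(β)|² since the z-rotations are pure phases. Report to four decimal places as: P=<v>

D^1_{0,0}(2.3894,2.5059,3.9422) = e^{-i·0·2.3894}·d^1_{0,0}(2.5059)·e^{-i·0·3.9422}. Compute d first:
Half-angle: c=0.312521, s=0.949911. N=√(1·1·1·1)=1.000000
k∈{0,1} keeps every argument non-negative
  k=0: (−1)^0·1.0000/(1)·0.3125^2·0.9499^0 = +0.097670
  k=1: (−1)^1·1.0000/(1)·0.3125^0·0.9499^2 = -0.902330
d^1_{0,0}(2.5059) = +0.097670 -0.902330 = -0.804661
|D^1_{0,0}|² = |d^1_{0,0}(β)|² = (-0.804661)² = 0.647479 (the z-rotation phases have unit modulus)

P=0.6475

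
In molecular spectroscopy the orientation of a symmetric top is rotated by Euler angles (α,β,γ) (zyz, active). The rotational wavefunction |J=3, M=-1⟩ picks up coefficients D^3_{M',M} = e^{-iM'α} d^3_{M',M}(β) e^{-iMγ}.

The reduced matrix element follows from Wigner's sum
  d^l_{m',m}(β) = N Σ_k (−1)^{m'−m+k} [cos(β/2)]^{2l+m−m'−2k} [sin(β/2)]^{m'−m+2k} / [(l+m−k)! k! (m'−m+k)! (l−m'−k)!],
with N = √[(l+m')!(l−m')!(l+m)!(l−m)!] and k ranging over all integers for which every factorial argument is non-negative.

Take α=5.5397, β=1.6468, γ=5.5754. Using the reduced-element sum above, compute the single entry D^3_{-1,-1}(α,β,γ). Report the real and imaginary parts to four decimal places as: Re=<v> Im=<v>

Split into d^3_{-1,-1}(β=1.6468) × two z-phases.
Half-angle: c=0.679731, s=0.733461. N=√(2·24·2·24)=48.000000
Admissible k: 0..2 (factorial args all ≥0)
  k=0: (−1)^0·48.0000/(48)·0.6797^6·0.7335^0 = +0.098633
  k=1: (−1)^1·48.0000/(6)·0.6797^4·0.7335^2 = -0.918742
  k=2: (−1)^2·48.0000/(8)·0.6797^2·0.7335^4 = +0.802295
d^3_{-1,-1}(1.6468) = +0.098633 -0.918742 +0.802295 = -0.017813
D = (+0.736114-0.676858i)·(-0.017813)·(+0.759804-0.650153i) = -0.002124+0.017686i

Re=-0.0021 Im=0.0177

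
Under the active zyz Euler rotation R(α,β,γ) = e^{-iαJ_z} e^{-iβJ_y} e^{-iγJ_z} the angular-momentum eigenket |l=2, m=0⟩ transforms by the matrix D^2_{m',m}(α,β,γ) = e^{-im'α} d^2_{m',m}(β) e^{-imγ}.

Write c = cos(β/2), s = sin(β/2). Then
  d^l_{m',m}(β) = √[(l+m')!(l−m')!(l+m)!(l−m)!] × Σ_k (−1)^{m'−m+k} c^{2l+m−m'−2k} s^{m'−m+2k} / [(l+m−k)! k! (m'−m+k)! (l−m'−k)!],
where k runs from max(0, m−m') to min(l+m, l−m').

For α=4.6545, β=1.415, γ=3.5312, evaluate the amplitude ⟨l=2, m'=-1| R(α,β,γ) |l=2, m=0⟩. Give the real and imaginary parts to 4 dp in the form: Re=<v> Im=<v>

D^2_{-1,0}(4.6545,1.415,3.5312) = e^{-i·-1·4.6545}·d^2_{-1,0}(1.415)·e^{-i·0·3.5312}. Compute d first:
With c≡cos(β/2)=0.759989 and s≡sin(β/2)=0.649936, N=[1·6·2·2]^{1/2}=4.898979
Admissible k: 1..2 (factorial args all ≥0)
  k=1: (−1)^0·4.8990/(2)·0.7600^3·0.6499^1 = +0.698825
  k=2: (−1)^1·4.8990/(2)·0.7600^1·0.6499^3 = -0.511087
d^2_{-1,0}(1.415) = +0.698825 -0.511087 = +0.187738
D = (-0.057857-0.998325i)·(+0.187738)·(+1.000000+0.000000i) = -0.010862-0.187424i

Re=-0.0109 Im=-0.1874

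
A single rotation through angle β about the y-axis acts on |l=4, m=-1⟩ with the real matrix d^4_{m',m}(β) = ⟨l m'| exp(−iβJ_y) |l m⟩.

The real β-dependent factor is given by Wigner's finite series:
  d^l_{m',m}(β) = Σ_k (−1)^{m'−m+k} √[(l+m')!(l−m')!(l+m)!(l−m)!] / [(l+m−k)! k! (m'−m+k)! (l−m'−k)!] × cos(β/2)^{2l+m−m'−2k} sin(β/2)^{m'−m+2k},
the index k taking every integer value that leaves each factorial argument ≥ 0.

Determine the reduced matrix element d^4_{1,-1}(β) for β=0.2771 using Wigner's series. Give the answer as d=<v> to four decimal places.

d=0.1696

d^4_{1,-1}(β=0.2771) via Wigner's sum:
With c≡cos(β/2)=0.990417 and s≡sin(β/2)=0.138107, N=[120·6·6·120]^{1/2}=720.000000
The bounds max(0,m−m')=0 and min(l+m,l−m')=3 give 4 terms
  k=0: (−1)^2·720.0000/(72)·0.9904^6·0.1381^2 = +0.180029
  k=1: (−1)^3·720.0000/(24)·0.9904^4·0.1381^4 = -0.010502
  k=2: (−1)^4·720.0000/(48)·0.9904^2·0.1381^6 = +0.000102
  k=3: (−1)^5·720.0000/(720)·0.9904^0·0.1381^8 = -0.000000
d^4_{1,-1}(0.2771) = +0.180029 -0.010502 +0.000102 -0.000000 = +0.169629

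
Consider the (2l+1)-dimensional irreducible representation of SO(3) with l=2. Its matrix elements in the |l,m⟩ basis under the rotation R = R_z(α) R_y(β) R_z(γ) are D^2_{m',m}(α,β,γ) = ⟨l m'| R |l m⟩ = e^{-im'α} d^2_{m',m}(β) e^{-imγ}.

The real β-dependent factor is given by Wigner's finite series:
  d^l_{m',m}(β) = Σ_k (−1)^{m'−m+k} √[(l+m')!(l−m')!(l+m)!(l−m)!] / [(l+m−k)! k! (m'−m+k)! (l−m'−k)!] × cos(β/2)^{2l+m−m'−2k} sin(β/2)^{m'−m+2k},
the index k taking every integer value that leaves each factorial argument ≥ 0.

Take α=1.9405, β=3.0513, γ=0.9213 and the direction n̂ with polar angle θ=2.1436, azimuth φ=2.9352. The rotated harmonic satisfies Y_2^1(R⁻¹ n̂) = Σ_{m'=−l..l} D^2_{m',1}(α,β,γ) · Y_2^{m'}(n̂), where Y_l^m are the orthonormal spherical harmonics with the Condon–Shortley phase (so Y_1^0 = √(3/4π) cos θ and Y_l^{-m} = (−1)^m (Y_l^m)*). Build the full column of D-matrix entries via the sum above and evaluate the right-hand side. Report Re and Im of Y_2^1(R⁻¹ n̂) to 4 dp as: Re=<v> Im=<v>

Need the full column D^2_{m',1} for m'=−2..2 at α=1.9405, β=3.0513, γ=0.9213.
cos(β/2)=0.045131, sin(β/2)=0.998981
d^2_{-2,1}: single k=3 term ⇒ +0.089986;  D = -0.088502+0.016278i
d^2_{-1,1}: k∈[2..3] ⇒ +0.006098 -0.995931 = -0.989833;  D = -0.518719-0.843030i
d^2_{0,1}: k∈[1..2] ⇒ +0.000225 -0.110210 = -0.109985;  D = -0.066518+0.087591i
d^2_{1,1}: k∈[0..1] ⇒ +0.000004 -0.006098 = -0.006094;  D = +0.005857+0.001683i
d^2_{2,1}: single k=0 term ⇒ -0.000184;  D = -0.000016-0.000183i
Y_2^{m'}(θ=2.1436,φ=2.9352) and Σ D·Y over m':
  (-0.0885+0.0163i)·(+0.2499+0.1094i)  (-0.5187-0.8430i)·(+0.3444+0.0721i)  (-0.0665+0.0876i)·(-0.0374+0.0000i)  (+0.0059+0.0017i)·(-0.3444+0.0721i)  (-0.0000-0.0002i)·(+0.2499-0.1094i)
Y_2^1(R⁻¹ n̂) = -0.141431-0.336855i

Re=-0.1414 Im=-0.3369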